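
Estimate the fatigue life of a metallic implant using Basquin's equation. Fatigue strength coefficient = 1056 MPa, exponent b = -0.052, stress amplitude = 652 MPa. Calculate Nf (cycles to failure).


sigma_a = sigma_f' * (2Nf)^b
2Nf = (sigma_a/sigma_f')^(1/b)
2Nf = (652/1056)^(1/-0.052)
2Nf = 10647.238
Nf = 5324


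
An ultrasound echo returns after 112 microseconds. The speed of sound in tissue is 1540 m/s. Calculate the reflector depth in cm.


depth = c * t / 2
t = 112 us = 1.1200e-04 s
depth = 1540 * 1.1200e-04 / 2
depth = 0.08624 m = 8.624 cm


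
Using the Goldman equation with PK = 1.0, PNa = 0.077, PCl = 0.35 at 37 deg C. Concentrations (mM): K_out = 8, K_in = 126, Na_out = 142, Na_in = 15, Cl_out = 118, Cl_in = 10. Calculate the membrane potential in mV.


Vm = (RT/F)*ln((PK*Ko + PNa*Nao + PCl*Cli)/(PK*Ki + PNa*Nai + PCl*Clo))
Numer = 22.434, Denom = 168.455
Vm = -53.88 mV


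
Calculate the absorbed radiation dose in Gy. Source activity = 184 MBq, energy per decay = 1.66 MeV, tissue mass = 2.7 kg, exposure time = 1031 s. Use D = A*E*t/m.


A = 184 MBq = 1.8400e+08 Bq
E = 1.66 MeV = 2.65932e-13 J
D = A*E*t/m = 1.8400e+08*2.65932e-13*1031/2.7
D = 0.01868 Gy


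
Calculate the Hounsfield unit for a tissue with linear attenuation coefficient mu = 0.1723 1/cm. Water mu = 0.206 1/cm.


HU = ((mu_tissue - mu_water) / mu_water) * 1000
HU = ((0.1723 - 0.206) / 0.206) * 1000
HU = -163.6


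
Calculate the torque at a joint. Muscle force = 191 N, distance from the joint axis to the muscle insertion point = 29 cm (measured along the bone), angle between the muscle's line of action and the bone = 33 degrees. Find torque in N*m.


Torque = F * d * sin(theta)   (moment arm = d*sin(theta))
d = 29 cm = 0.29 m
Torque = 191 * 0.29 * sin(33)
Torque = 30.17 N*m


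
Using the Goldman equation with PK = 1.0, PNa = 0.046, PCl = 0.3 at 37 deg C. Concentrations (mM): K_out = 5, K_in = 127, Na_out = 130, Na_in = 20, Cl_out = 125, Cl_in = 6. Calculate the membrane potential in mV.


Vm = (RT/F)*ln((PK*Ko + PNa*Nao + PCl*Cli)/(PK*Ki + PNa*Nai + PCl*Clo))
Numer = 12.78, Denom = 165.42
Vm = -68.43 mV


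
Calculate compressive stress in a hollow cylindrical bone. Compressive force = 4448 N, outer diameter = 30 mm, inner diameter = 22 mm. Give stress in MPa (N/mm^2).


A = pi*(r_o^2 - r_i^2)
r_o = 15 mm, r_i = 11 mm
A = 326.726 mm^2
sigma = F/A = 4448 / 326.726
sigma = 13.61 MPa


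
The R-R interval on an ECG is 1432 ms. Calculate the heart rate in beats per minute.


HR = 60 / RR_interval(s)
RR = 1432 ms = 1.432 s
HR = 60 / 1.432 = 41.9 bpm


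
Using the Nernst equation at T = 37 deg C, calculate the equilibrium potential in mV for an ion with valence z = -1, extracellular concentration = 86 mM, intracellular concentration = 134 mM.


E = (RT/(zF)) * ln(C_out/C_in)
T = 37 + 273.15 = 310.15 K
E = (8.314 * 310.15 / (-1 * 96485)) * ln(86/134)
E = 11.85 mV


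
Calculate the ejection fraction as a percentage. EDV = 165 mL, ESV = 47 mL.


SV = EDV - ESV = 165 - 47 = 118 mL
EF = SV/EDV * 100 = 118/165 * 100
EF = 71.52%


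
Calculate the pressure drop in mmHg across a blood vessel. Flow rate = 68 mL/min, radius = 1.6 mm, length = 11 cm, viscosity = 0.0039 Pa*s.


dP = 8*mu*L*Q / (pi*r^4)
Q = 68 mL/min = 1.13333e-06 m^3/s
dP = 188.918 Pa = 188.918 / 133.322 mmHg = 1.417 mmHg


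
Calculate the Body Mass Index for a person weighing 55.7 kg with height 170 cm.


BMI = weight / height^2
height = 170 cm = 1.7 m
BMI = 55.7 / 1.7^2
BMI = 19.27 kg/m^2


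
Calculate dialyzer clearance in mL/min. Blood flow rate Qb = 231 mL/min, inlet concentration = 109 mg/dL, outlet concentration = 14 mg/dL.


K = Qb * (Cb_in - Cb_out) / Cb_in
K = 231 * (109 - 14) / 109
K = 201.3 mL/min


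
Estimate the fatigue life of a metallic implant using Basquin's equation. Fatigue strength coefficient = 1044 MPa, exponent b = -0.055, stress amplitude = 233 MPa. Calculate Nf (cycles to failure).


sigma_a = sigma_f' * (2Nf)^b
2Nf = (sigma_a/sigma_f')^(1/b)
2Nf = (233/1044)^(1/-0.055)
2Nf = 6.9603116e+11
Nf = 3.4802e+11


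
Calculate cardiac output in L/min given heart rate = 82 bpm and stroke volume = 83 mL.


CO = HR * SV
CO = 82 * 83 / 1000
CO = 6.806 L/min


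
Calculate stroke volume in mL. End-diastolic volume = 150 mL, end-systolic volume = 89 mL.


SV = EDV - ESV
SV = 150 - 89
SV = 61 mL


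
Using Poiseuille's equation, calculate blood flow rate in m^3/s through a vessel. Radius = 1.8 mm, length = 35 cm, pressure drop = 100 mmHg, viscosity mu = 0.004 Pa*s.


Q = pi*r^4*dP / (8*mu*L)
r = 0.0018 m, L = 0.35 m
dP = 100 mmHg = 13332.2 Pa
Q = 3.9258e-05 m^3/s


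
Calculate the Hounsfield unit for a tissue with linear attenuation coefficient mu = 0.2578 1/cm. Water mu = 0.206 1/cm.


HU = ((mu_tissue - mu_water) / mu_water) * 1000
HU = ((0.2578 - 0.206) / 0.206) * 1000
HU = 251.5


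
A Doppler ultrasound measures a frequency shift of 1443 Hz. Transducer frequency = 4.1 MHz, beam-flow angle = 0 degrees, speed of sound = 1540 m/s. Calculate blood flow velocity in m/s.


v = fd * c / (2 * f0 * cos(theta))
v = 1443 * 1540 / (2 * 4.1000e+06 * cos(0))
v = 0.271 m/s


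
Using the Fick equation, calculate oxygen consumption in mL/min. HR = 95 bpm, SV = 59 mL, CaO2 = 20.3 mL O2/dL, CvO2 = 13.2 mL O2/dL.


CO = HR*SV = 95*59/1000 = 5.605 L/min
a-v O2 diff = 20.3 - 13.2 = 7.1 mL/dL
VO2 = CO * (CaO2-CvO2) * 10 dL/L
VO2 = 5.605 * 7.1 * 10
VO2 = 398 mL/min


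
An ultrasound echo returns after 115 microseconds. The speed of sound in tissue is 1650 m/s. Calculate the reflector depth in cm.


depth = c * t / 2
t = 115 us = 1.1500e-04 s
depth = 1650 * 1.1500e-04 / 2
depth = 0.094875 m = 9.4875 cm


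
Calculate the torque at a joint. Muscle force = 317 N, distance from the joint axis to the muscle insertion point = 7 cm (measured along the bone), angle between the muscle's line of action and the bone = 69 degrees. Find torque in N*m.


Torque = F * d * sin(theta)   (moment arm = d*sin(theta))
d = 7 cm = 0.07 m
Torque = 317 * 0.07 * sin(69)
Torque = 20.72 N*m


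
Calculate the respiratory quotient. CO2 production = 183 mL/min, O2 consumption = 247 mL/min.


RQ = VCO2 / VO2
RQ = 183 / 247
RQ = 0.7409


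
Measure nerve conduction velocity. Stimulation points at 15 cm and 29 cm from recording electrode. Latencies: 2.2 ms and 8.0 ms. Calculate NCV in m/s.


Distance = (29 - 15) / 100 = 0.14 m
dt = (8.0 - 2.2) / 1000 = 0.0058 s
NCV = dist / dt = 24.14 m/s


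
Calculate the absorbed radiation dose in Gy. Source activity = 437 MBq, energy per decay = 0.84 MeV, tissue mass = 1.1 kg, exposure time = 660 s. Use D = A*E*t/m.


A = 437 MBq = 4.3700e+08 Bq
E = 0.84 MeV = 1.34568e-13 J
D = A*E*t/m = 4.3700e+08*1.34568e-13*660/1.1
D = 0.03528 Gy


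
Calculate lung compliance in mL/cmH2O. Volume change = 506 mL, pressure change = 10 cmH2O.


C = dV / dP
C = 506 / 10
C = 50.6 mL/cmH2O


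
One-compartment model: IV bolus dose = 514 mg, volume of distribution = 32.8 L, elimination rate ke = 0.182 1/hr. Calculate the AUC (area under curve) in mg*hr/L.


C0 = Dose/Vd = 514/32.8 = 15.6707 mg/L
AUC = C0/ke = 15.6707/0.182
AUC = 86.1 mg*hr/L


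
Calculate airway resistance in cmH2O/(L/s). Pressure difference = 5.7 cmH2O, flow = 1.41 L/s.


R = dP / flow
R = 5.7 / 1.41
R = 4.043 cmH2O/(L/s)


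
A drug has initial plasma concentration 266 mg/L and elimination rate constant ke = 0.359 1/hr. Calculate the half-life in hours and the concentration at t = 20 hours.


t_half = ln(2) / ke = 0.693147 / 0.359 = 1.931 hr
C(t) = C0 * exp(-ke*t) = 266 * exp(-0.359*20)
C(20) = 0.2026 mg/L


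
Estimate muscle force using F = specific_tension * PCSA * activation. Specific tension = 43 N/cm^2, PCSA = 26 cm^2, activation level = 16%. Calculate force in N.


F = sigma * PCSA * activation
F = 43 * 26 * 0.16
F = 178.9 N


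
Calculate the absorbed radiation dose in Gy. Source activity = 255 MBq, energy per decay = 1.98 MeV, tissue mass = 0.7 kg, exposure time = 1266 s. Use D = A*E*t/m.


A = 255 MBq = 2.5500e+08 Bq
E = 1.98 MeV = 3.17196e-13 J
D = A*E*t/m = 2.5500e+08*3.17196e-13*1266/0.7
D = 0.1463 Gy


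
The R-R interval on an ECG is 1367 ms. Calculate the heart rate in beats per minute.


HR = 60 / RR_interval(s)
RR = 1367 ms = 1.367 s
HR = 60 / 1.367 = 43.89 bpm


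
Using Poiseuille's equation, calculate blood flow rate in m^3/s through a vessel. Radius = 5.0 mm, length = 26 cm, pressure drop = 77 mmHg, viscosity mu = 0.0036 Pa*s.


Q = pi*r^4*dP / (8*mu*L)
r = 0.005 m, L = 0.26 m
dP = 77 mmHg = 10265.794 Pa
Q = 0.002692 m^3/s


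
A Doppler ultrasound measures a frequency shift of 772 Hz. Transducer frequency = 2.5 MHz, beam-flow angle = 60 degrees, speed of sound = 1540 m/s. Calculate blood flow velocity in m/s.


v = fd * c / (2 * f0 * cos(theta))
v = 772 * 1540 / (2 * 2.5000e+06 * cos(60))
v = 0.4756 m/s


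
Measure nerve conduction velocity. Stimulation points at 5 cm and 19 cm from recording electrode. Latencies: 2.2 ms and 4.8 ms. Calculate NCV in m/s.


Distance = (19 - 5) / 100 = 0.14 m
dt = (4.8 - 2.2) / 1000 = 0.0026 s
NCV = dist / dt = 53.85 m/s


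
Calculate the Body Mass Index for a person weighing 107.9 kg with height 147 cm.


BMI = weight / height^2
height = 147 cm = 1.47 m
BMI = 107.9 / 1.47^2
BMI = 49.93 kg/m^2


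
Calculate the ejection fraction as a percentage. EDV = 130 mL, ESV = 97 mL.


SV = EDV - ESV = 130 - 97 = 33 mL
EF = SV/EDV * 100 = 33/130 * 100
EF = 25.38%


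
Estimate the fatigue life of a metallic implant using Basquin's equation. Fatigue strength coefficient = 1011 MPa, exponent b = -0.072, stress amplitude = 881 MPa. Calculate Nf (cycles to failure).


sigma_a = sigma_f' * (2Nf)^b
2Nf = (sigma_a/sigma_f')^(1/b)
2Nf = (881/1011)^(1/-0.072)
2Nf = 6.7641272
Nf = 3.382


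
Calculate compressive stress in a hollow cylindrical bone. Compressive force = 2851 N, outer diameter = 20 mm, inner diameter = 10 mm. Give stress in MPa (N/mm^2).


A = pi*(r_o^2 - r_i^2)
r_o = 10 mm, r_i = 5 mm
A = 235.619 mm^2
sigma = F/A = 2851 / 235.619
sigma = 12.1 MPa


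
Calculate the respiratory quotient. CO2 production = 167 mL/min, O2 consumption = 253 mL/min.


RQ = VCO2 / VO2
RQ = 167 / 253
RQ = 0.6601


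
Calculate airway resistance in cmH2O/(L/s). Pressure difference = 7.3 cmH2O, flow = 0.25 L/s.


R = dP / flow
R = 7.3 / 0.25
R = 29.2 cmH2O/(L/s)


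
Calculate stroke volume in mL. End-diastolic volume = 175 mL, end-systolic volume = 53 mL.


SV = EDV - ESV
SV = 175 - 53
SV = 122 mL


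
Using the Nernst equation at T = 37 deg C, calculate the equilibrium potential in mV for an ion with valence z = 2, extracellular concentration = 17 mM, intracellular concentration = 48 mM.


E = (RT/(zF)) * ln(C_out/C_in)
T = 37 + 273.15 = 310.15 K
E = (8.314 * 310.15 / (2 * 96485)) * ln(17/48)
E = -13.87 mV


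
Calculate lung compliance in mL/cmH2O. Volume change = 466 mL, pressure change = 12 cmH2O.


C = dV / dP
C = 466 / 12
C = 38.83 mL/cmH2O


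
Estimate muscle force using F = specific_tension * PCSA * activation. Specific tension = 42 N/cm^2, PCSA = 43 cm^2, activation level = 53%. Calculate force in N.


F = sigma * PCSA * activation
F = 42 * 43 * 0.53
F = 957.2 N


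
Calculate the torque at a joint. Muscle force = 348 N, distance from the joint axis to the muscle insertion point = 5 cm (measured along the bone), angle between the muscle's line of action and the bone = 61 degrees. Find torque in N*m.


Torque = F * d * sin(theta)   (moment arm = d*sin(theta))
d = 5 cm = 0.05 m
Torque = 348 * 0.05 * sin(61)
Torque = 15.22 N*m


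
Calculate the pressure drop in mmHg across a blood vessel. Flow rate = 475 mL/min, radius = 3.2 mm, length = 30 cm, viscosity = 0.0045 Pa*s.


dP = 8*mu*L*Q / (pi*r^4)
Q = 475 mL/min = 7.91667e-06 m^3/s
dP = 259.547 Pa = 259.547 / 133.322 mmHg = 1.947 mmHg


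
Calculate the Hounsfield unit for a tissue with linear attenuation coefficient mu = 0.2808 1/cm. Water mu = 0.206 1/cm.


HU = ((mu_tissue - mu_water) / mu_water) * 1000
HU = ((0.2808 - 0.206) / 0.206) * 1000
HU = 363.1


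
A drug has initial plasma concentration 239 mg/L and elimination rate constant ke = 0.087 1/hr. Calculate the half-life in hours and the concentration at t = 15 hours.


t_half = ln(2) / ke = 0.693147 / 0.087 = 7.967 hr
C(t) = C0 * exp(-ke*t) = 239 * exp(-0.087*15)
C(15) = 64.81 mg/L


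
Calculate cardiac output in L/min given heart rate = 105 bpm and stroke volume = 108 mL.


CO = HR * SV
CO = 105 * 108 / 1000
CO = 11.34 L/min


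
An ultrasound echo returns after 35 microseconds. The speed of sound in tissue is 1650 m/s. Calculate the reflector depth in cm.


depth = c * t / 2
t = 35 us = 3.5000e-05 s
depth = 1650 * 3.5000e-05 / 2
depth = 0.028875 m = 2.8875 cm


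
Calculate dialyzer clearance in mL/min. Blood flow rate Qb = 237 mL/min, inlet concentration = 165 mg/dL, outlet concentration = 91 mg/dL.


K = Qb * (Cb_in - Cb_out) / Cb_in
K = 237 * (165 - 91) / 165
K = 106.3 mL/min


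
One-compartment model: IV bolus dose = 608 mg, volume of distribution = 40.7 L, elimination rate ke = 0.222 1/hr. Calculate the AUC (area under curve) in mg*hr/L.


C0 = Dose/Vd = 608/40.7 = 14.9386 mg/L
AUC = C0/ke = 14.9386/0.222
AUC = 67.29 mg*hr/L


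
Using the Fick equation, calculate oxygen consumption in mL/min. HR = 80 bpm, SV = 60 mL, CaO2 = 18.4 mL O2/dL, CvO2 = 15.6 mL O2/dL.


CO = HR*SV = 80*60/1000 = 4.8 L/min
a-v O2 diff = 18.4 - 15.6 = 2.8 mL/dL
VO2 = CO * (CaO2-CvO2) * 10 dL/L
VO2 = 4.8 * 2.8 * 10
VO2 = 134.4 mL/min


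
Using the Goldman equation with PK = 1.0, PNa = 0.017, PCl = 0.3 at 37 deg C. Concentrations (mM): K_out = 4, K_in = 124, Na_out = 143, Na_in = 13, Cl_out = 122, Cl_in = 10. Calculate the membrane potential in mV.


Vm = (RT/F)*ln((PK*Ko + PNa*Nao + PCl*Cli)/(PK*Ki + PNa*Nai + PCl*Clo))
Numer = 9.431, Denom = 160.821
Vm = -75.8 mV


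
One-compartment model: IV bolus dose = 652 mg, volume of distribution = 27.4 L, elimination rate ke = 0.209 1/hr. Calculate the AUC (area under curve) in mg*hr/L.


C0 = Dose/Vd = 652/27.4 = 23.7956 mg/L
AUC = C0/ke = 23.7956/0.209
AUC = 113.9 mg*hr/L


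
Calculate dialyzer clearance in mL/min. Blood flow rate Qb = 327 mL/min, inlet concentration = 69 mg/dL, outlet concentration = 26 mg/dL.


K = Qb * (Cb_in - Cb_out) / Cb_in
K = 327 * (69 - 26) / 69
K = 203.8 mL/min


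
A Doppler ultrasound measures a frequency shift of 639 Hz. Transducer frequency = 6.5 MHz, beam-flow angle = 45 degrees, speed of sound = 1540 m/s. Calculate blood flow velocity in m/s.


v = fd * c / (2 * f0 * cos(theta))
v = 639 * 1540 / (2 * 6.5000e+06 * cos(45))
v = 0.1071 m/s


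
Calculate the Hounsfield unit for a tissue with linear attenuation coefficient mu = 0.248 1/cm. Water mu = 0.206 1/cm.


HU = ((mu_tissue - mu_water) / mu_water) * 1000
HU = ((0.248 - 0.206) / 0.206) * 1000
HU = 203.9


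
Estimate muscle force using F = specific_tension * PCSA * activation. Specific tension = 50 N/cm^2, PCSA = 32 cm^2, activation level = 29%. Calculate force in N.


F = sigma * PCSA * activation
F = 50 * 32 * 0.29
F = 464 N


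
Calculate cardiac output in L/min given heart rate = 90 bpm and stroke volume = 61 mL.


CO = HR * SV
CO = 90 * 61 / 1000
CO = 5.49 L/min


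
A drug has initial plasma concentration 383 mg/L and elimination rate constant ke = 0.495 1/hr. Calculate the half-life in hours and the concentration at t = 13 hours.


t_half = ln(2) / ke = 0.693147 / 0.495 = 1.4 hr
C(t) = C0 * exp(-ke*t) = 383 * exp(-0.495*13)
C(13) = 0.6145 mg/L


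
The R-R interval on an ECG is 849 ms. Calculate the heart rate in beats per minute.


HR = 60 / RR_interval(s)
RR = 849 ms = 0.849 s
HR = 60 / 0.849 = 70.67 bpm


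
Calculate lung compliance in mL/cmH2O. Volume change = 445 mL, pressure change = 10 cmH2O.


C = dV / dP
C = 445 / 10
C = 44.5 mL/cmH2O


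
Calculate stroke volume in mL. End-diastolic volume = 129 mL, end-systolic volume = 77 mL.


SV = EDV - ESV
SV = 129 - 77
SV = 52 mL


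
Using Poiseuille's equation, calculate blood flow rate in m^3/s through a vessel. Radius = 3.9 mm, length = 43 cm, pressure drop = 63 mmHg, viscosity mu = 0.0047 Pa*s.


Q = pi*r^4*dP / (8*mu*L)
r = 0.0039 m, L = 0.43 m
dP = 63 mmHg = 8399.286 Pa
Q = 3.7757e-04 m^3/s


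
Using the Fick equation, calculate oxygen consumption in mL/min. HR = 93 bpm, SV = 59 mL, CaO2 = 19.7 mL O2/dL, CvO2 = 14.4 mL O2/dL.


CO = HR*SV = 93*59/1000 = 5.487 L/min
a-v O2 diff = 19.7 - 14.4 = 5.3 mL/dL
VO2 = CO * (CaO2-CvO2) * 10 dL/L
VO2 = 5.487 * 5.3 * 10
VO2 = 290.8 mL/min


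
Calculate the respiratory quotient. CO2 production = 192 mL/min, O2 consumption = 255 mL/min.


RQ = VCO2 / VO2
RQ = 192 / 255
RQ = 0.7529


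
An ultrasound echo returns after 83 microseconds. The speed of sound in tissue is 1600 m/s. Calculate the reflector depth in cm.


depth = c * t / 2
t = 83 us = 8.3000e-05 s
depth = 1600 * 8.3000e-05 / 2
depth = 0.0664 m = 6.64 cm


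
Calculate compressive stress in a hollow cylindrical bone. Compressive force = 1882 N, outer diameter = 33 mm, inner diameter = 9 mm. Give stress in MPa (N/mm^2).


A = pi*(r_o^2 - r_i^2)
r_o = 16.5 mm, r_i = 4.5 mm
A = 791.681 mm^2
sigma = F/A = 1882 / 791.681
sigma = 2.377 MPa


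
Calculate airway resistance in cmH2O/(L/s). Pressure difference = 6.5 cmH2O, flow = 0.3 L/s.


R = dP / flow
R = 6.5 / 0.3
R = 21.67 cmH2O/(L/s)


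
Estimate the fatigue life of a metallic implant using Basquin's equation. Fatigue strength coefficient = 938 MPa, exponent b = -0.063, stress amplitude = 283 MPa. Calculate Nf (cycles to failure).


sigma_a = sigma_f' * (2Nf)^b
2Nf = (sigma_a/sigma_f')^(1/b)
2Nf = (283/938)^(1/-0.063)
2Nf = 1.8221236e+08
Nf = 9.1106e+07


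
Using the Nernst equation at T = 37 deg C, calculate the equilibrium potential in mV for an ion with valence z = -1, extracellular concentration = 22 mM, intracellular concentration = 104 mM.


E = (RT/(zF)) * ln(C_out/C_in)
T = 37 + 273.15 = 310.15 K
E = (8.314 * 310.15 / (-1 * 96485)) * ln(22/104)
E = 41.51 mV


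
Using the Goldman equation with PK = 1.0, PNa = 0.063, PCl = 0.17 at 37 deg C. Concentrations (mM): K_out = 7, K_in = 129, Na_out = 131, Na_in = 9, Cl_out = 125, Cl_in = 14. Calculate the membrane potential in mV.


Vm = (RT/F)*ln((PK*Ko + PNa*Nao + PCl*Cli)/(PK*Ki + PNa*Nai + PCl*Clo))
Numer = 17.633, Denom = 150.817
Vm = -57.36 mV


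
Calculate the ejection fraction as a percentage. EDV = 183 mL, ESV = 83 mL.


SV = EDV - ESV = 183 - 83 = 100 mL
EF = SV/EDV * 100 = 100/183 * 100
EF = 54.64%


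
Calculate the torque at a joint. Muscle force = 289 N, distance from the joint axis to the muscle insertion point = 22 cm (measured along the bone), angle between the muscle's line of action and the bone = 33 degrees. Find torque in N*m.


Torque = F * d * sin(theta)   (moment arm = d*sin(theta))
d = 22 cm = 0.22 m
Torque = 289 * 0.22 * sin(33)
Torque = 34.63 N*m


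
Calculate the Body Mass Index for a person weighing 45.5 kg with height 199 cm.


BMI = weight / height^2
height = 199 cm = 1.99 m
BMI = 45.5 / 1.99^2
BMI = 11.49 kg/m^2


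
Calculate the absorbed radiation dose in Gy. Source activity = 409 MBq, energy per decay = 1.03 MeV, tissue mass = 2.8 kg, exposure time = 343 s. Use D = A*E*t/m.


A = 409 MBq = 4.0900e+08 Bq
E = 1.03 MeV = 1.65006e-13 J
D = A*E*t/m = 4.0900e+08*1.65006e-13*343/2.8
D = 0.008267 Gy


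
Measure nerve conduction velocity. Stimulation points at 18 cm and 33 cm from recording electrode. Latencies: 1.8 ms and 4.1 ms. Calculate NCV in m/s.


Distance = (33 - 18) / 100 = 0.15 m
dt = (4.1 - 1.8) / 1000 = 0.0023 s
NCV = dist / dt = 65.22 m/s


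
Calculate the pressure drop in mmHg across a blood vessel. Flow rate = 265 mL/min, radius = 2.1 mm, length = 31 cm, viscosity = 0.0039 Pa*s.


dP = 8*mu*L*Q / (pi*r^4)
Q = 265 mL/min = 4.41667e-06 m^3/s
dP = 699.172 Pa = 699.172 / 133.322 mmHg = 5.244 mmHg


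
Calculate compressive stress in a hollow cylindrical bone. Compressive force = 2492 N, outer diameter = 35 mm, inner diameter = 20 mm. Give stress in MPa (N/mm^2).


A = pi*(r_o^2 - r_i^2)
r_o = 17.5 mm, r_i = 10 mm
A = 647.953 mm^2
sigma = F/A = 2492 / 647.953
sigma = 3.846 MPa


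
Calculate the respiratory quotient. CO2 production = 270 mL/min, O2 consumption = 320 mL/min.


RQ = VCO2 / VO2
RQ = 270 / 320
RQ = 0.8438


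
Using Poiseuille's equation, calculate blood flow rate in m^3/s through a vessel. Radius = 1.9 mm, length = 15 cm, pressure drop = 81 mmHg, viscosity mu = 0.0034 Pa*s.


Q = pi*r^4*dP / (8*mu*L)
r = 0.0019 m, L = 0.15 m
dP = 81 mmHg = 10799.082 Pa
Q = 1.0837e-04 m^3/s


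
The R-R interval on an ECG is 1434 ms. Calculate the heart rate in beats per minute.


HR = 60 / RR_interval(s)
RR = 1434 ms = 1.434 s
HR = 60 / 1.434 = 41.84 bpm


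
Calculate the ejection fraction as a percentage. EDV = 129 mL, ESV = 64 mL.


SV = EDV - ESV = 129 - 64 = 65 mL
EF = SV/EDV * 100 = 65/129 * 100
EF = 50.39%


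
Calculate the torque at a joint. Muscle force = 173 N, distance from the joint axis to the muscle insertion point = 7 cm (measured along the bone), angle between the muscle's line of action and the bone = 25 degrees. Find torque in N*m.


Torque = F * d * sin(theta)   (moment arm = d*sin(theta))
d = 7 cm = 0.07 m
Torque = 173 * 0.07 * sin(25)
Torque = 5.118 N*m


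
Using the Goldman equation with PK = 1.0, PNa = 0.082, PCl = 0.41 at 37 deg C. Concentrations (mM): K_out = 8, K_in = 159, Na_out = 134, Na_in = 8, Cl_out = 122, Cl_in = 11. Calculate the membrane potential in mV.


Vm = (RT/F)*ln((PK*Ko + PNa*Nao + PCl*Cli)/(PK*Ki + PNa*Nai + PCl*Clo))
Numer = 23.498, Denom = 209.676
Vm = -58.49 mV


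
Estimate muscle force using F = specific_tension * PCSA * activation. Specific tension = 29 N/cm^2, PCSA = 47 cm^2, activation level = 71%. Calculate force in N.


F = sigma * PCSA * activation
F = 29 * 47 * 0.71
F = 967.7 N


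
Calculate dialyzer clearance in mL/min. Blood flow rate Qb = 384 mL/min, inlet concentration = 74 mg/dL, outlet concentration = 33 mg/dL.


K = Qb * (Cb_in - Cb_out) / Cb_in
K = 384 * (74 - 33) / 74
K = 212.8 mL/min


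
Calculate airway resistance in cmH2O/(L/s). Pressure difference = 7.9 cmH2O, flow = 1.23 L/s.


R = dP / flow
R = 7.9 / 1.23
R = 6.423 cmH2O/(L/s)


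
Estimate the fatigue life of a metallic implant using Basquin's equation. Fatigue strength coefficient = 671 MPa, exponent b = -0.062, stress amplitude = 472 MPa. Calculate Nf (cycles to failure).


sigma_a = sigma_f' * (2Nf)^b
2Nf = (sigma_a/sigma_f')^(1/b)
2Nf = (472/671)^(1/-0.062)
2Nf = 291.2071
Nf = 145.6


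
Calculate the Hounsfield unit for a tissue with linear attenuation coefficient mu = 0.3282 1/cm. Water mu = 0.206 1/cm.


HU = ((mu_tissue - mu_water) / mu_water) * 1000
HU = ((0.3282 - 0.206) / 0.206) * 1000
HU = 593.2


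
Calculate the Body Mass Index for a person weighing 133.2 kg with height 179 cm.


BMI = weight / height^2
height = 179 cm = 1.79 m
BMI = 133.2 / 1.79^2
BMI = 41.57 kg/m^2


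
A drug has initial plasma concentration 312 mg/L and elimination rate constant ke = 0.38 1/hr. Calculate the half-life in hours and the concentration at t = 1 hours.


t_half = ln(2) / ke = 0.693147 / 0.38 = 1.824 hr
C(t) = C0 * exp(-ke*t) = 312 * exp(-0.38*1)
C(1) = 213.4 mg/L


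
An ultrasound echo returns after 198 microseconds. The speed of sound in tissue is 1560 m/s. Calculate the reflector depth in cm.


depth = c * t / 2
t = 198 us = 1.9800e-04 s
depth = 1560 * 1.9800e-04 / 2
depth = 0.15444 m = 15.444 cm


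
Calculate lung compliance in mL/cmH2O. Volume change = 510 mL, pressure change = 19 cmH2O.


C = dV / dP
C = 510 / 19
C = 26.84 mL/cmH2O


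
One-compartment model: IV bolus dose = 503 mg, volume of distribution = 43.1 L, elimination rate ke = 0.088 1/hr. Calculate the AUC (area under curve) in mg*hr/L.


C0 = Dose/Vd = 503/43.1 = 11.6705 mg/L
AUC = C0/ke = 11.6705/0.088
AUC = 132.6 mg*hr/L


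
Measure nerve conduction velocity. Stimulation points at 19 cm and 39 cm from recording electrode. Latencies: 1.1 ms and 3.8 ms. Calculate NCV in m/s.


Distance = (39 - 19) / 100 = 0.2 m
dt = (3.8 - 1.1) / 1000 = 0.0027 s
NCV = dist / dt = 74.07 m/s


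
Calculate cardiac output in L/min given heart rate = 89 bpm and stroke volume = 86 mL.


CO = HR * SV
CO = 89 * 86 / 1000
CO = 7.654 L/min


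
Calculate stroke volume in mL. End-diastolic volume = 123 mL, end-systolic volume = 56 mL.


SV = EDV - ESV
SV = 123 - 56
SV = 67 mL


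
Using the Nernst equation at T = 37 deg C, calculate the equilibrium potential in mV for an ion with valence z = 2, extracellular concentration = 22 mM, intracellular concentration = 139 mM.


E = (RT/(zF)) * ln(C_out/C_in)
T = 37 + 273.15 = 310.15 K
E = (8.314 * 310.15 / (2 * 96485)) * ln(22/139)
E = -24.63 mV


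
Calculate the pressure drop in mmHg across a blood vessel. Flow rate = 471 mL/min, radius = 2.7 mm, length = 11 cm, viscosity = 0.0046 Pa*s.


dP = 8*mu*L*Q / (pi*r^4)
Q = 471 mL/min = 7.85e-06 m^3/s
dP = 190.329 Pa = 190.329 / 133.322 mmHg = 1.428 mmHg


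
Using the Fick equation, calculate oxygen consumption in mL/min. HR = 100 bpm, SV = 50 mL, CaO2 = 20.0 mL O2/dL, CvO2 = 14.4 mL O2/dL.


CO = HR*SV = 100*50/1000 = 5 L/min
a-v O2 diff = 20.0 - 14.4 = 5.6 mL/dL
VO2 = CO * (CaO2-CvO2) * 10 dL/L
VO2 = 5 * 5.6 * 10
VO2 = 280 mL/min


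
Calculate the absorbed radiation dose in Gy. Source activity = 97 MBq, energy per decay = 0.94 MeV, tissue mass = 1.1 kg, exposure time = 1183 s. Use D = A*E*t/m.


A = 97 MBq = 9.7000e+07 Bq
E = 0.94 MeV = 1.50588e-13 J
D = A*E*t/m = 9.7000e+07*1.50588e-13*1183/1.1
D = 0.01571 Gy


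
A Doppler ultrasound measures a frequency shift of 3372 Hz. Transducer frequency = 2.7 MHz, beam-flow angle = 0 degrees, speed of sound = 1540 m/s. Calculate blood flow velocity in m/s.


v = fd * c / (2 * f0 * cos(theta))
v = 3372 * 1540 / (2 * 2.7000e+06 * cos(0))
v = 0.9616 m/s


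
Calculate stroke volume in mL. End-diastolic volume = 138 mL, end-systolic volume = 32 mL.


SV = EDV - ESV
SV = 138 - 32
SV = 106 mL


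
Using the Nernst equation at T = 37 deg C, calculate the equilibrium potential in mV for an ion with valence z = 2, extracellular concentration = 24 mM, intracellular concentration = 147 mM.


E = (RT/(zF)) * ln(C_out/C_in)
T = 37 + 273.15 = 310.15 K
E = (8.314 * 310.15 / (2 * 96485)) * ln(24/147)
E = -24.22 mV


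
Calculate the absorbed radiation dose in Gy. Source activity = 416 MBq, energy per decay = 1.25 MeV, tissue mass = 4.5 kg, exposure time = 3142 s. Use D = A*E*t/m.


A = 416 MBq = 4.1600e+08 Bq
E = 1.25 MeV = 2.0025e-13 J
D = A*E*t/m = 4.1600e+08*2.0025e-13*3142/4.5
D = 0.05816 Gy


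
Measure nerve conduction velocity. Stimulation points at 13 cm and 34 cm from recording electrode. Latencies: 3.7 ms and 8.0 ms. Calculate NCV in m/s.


Distance = (34 - 13) / 100 = 0.21 m
dt = (8.0 - 3.7) / 1000 = 0.0043 s
NCV = dist / dt = 48.84 m/s


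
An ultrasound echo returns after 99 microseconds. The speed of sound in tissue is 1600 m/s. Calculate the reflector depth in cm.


depth = c * t / 2
t = 99 us = 9.9000e-05 s
depth = 1600 * 9.9000e-05 / 2
depth = 0.0792 m = 7.92 cm


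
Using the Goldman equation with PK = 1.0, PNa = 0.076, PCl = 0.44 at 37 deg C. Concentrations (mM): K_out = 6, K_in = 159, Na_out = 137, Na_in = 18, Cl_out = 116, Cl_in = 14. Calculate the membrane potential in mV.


Vm = (RT/F)*ln((PK*Ko + PNa*Nao + PCl*Cli)/(PK*Ki + PNa*Nai + PCl*Clo))
Numer = 22.572, Denom = 211.408
Vm = -59.79 mV


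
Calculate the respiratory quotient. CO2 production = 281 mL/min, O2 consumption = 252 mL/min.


RQ = VCO2 / VO2
RQ = 281 / 252
RQ = 1.115


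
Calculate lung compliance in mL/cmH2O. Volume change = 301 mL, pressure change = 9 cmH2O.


C = dV / dP
C = 301 / 9
C = 33.44 mL/cmH2O


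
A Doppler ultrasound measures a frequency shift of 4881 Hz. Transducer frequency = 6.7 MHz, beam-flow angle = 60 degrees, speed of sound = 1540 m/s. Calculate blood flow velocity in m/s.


v = fd * c / (2 * f0 * cos(theta))
v = 4881 * 1540 / (2 * 6.7000e+06 * cos(60))
v = 1.122 m/s


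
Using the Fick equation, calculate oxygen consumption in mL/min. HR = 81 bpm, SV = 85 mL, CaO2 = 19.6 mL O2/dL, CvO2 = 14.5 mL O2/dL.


CO = HR*SV = 81*85/1000 = 6.885 L/min
a-v O2 diff = 19.6 - 14.5 = 5.1 mL/dL
VO2 = CO * (CaO2-CvO2) * 10 dL/L
VO2 = 6.885 * 5.1 * 10
VO2 = 351.1 mL/min


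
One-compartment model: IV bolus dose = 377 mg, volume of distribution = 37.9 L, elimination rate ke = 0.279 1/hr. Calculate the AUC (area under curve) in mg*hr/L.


C0 = Dose/Vd = 377/37.9 = 9.94723 mg/L
AUC = C0/ke = 9.94723/0.279
AUC = 35.65 mg*hr/L


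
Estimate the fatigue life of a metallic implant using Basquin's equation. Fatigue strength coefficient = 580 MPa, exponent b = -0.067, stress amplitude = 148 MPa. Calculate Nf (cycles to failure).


sigma_a = sigma_f' * (2Nf)^b
2Nf = (sigma_a/sigma_f')^(1/b)
2Nf = (148/580)^(1/-0.067)
2Nf = 7.1322742e+08
Nf = 3.5661e+08


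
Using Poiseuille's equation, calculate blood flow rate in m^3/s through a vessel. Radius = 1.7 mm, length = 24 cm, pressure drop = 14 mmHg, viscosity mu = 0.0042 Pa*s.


Q = pi*r^4*dP / (8*mu*L)
r = 0.0017 m, L = 0.24 m
dP = 14 mmHg = 1866.508 Pa
Q = 6.0733e-06 m^3/s


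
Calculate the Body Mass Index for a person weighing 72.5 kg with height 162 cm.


BMI = weight / height^2
height = 162 cm = 1.62 m
BMI = 72.5 / 1.62^2
BMI = 27.63 kg/m^2


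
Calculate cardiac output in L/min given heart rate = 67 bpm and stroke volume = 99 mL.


CO = HR * SV
CO = 67 * 99 / 1000
CO = 6.633 L/min


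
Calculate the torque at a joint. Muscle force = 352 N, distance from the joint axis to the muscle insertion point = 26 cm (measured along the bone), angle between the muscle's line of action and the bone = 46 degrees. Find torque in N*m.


Torque = F * d * sin(theta)   (moment arm = d*sin(theta))
d = 26 cm = 0.26 m
Torque = 352 * 0.26 * sin(46)
Torque = 65.83 N*m


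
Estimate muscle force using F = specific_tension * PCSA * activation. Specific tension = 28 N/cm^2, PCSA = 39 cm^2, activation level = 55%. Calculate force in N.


F = sigma * PCSA * activation
F = 28 * 39 * 0.55
F = 600.6 N


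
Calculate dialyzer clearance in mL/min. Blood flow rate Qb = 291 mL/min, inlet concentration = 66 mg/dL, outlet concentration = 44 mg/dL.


K = Qb * (Cb_in - Cb_out) / Cb_in
K = 291 * (66 - 44) / 66
K = 97 mL/min


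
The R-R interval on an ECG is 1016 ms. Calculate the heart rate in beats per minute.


HR = 60 / RR_interval(s)
RR = 1016 ms = 1.016 s
HR = 60 / 1.016 = 59.06 bpm


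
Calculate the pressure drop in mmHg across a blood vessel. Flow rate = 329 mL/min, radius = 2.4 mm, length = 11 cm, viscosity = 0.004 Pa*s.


dP = 8*mu*L*Q / (pi*r^4)
Q = 329 mL/min = 5.48333e-06 m^3/s
dP = 185.179 Pa = 185.179 / 133.322 mmHg = 1.389 mmHg


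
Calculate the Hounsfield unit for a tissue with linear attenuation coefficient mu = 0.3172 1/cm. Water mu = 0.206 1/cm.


HU = ((mu_tissue - mu_water) / mu_water) * 1000
HU = ((0.3172 - 0.206) / 0.206) * 1000
HU = 539.8


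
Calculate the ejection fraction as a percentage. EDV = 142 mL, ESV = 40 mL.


SV = EDV - ESV = 142 - 40 = 102 mL
EF = SV/EDV * 100 = 102/142 * 100
EF = 71.83%


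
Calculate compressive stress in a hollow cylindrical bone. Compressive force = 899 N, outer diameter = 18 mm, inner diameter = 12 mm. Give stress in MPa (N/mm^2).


A = pi*(r_o^2 - r_i^2)
r_o = 9 mm, r_i = 6 mm
A = 141.372 mm^2
sigma = F/A = 899 / 141.372
sigma = 6.359 MPa


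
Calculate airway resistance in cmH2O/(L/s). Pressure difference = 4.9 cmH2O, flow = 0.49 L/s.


R = dP / flow
R = 4.9 / 0.49
R = 10 cmH2O/(L/s)


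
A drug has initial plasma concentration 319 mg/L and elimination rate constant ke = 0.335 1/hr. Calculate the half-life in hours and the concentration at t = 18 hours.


t_half = ln(2) / ke = 0.693147 / 0.335 = 2.069 hr
C(t) = C0 * exp(-ke*t) = 319 * exp(-0.335*18)
C(18) = 0.7674 mg/L


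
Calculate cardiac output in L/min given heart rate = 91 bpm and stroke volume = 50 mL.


CO = HR * SV
CO = 91 * 50 / 1000
CO = 4.55 L/min


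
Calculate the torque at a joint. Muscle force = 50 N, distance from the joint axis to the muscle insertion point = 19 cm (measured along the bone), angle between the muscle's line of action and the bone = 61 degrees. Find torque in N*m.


Torque = F * d * sin(theta)   (moment arm = d*sin(theta))
d = 19 cm = 0.19 m
Torque = 50 * 0.19 * sin(61)
Torque = 8.309 N*m


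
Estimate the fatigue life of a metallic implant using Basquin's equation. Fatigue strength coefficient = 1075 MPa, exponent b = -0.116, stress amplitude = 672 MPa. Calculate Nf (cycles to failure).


sigma_a = sigma_f' * (2Nf)^b
2Nf = (sigma_a/sigma_f')^(1/b)
2Nf = (672/1075)^(1/-0.116)
2Nf = 57.406166
Nf = 28.7


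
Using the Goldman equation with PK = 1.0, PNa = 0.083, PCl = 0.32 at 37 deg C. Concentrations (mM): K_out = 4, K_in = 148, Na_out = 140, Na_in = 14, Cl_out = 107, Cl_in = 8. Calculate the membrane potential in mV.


Vm = (RT/F)*ln((PK*Ko + PNa*Nao + PCl*Cli)/(PK*Ki + PNa*Nai + PCl*Clo))
Numer = 18.18, Denom = 183.402
Vm = -61.77 mV


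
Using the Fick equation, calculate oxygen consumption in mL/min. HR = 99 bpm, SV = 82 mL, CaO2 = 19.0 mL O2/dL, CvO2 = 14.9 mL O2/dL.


CO = HR*SV = 99*82/1000 = 8.118 L/min
a-v O2 diff = 19.0 - 14.9 = 4.1 mL/dL
VO2 = CO * (CaO2-CvO2) * 10 dL/L
VO2 = 8.118 * 4.1 * 10
VO2 = 332.8 mL/min


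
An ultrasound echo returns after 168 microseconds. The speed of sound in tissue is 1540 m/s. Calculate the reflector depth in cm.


depth = c * t / 2
t = 168 us = 1.6800e-04 s
depth = 1540 * 1.6800e-04 / 2
depth = 0.12936 m = 12.936 cm


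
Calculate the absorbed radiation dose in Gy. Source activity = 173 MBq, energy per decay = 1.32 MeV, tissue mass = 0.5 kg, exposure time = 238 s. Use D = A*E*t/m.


A = 173 MBq = 1.7300e+08 Bq
E = 1.32 MeV = 2.11464e-13 J
D = A*E*t/m = 1.7300e+08*2.11464e-13*238/0.5
D = 0.01741 Gy


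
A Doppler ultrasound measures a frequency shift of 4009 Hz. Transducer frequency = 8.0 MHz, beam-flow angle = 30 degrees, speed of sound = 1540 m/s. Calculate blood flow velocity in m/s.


v = fd * c / (2 * f0 * cos(theta))
v = 4009 * 1540 / (2 * 8.0000e+06 * cos(30))
v = 0.4456 m/s


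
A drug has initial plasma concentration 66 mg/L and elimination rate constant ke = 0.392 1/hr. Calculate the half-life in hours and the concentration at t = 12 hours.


t_half = ln(2) / ke = 0.693147 / 0.392 = 1.768 hr
C(t) = C0 * exp(-ke*t) = 66 * exp(-0.392*12)
C(12) = 0.5979 mg/L


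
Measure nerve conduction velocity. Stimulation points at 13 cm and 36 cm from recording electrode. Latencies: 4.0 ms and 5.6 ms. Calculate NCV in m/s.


Distance = (36 - 13) / 100 = 0.23 m
dt = (5.6 - 4.0) / 1000 = 0.0016 s
NCV = dist / dt = 143.8 m/s


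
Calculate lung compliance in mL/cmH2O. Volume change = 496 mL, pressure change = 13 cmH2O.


C = dV / dP
C = 496 / 13
C = 38.15 mL/cmH2O


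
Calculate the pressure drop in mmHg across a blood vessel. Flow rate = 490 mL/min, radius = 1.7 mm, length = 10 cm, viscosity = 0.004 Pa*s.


dP = 8*mu*L*Q / (pi*r^4)
Q = 490 mL/min = 8.16667e-06 m^3/s
dP = 995.977 Pa = 995.977 / 133.322 mmHg = 7.47 mmHg


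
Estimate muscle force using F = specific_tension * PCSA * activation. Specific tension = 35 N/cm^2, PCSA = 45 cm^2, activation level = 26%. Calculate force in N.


F = sigma * PCSA * activation
F = 35 * 45 * 0.26
F = 409.5 N


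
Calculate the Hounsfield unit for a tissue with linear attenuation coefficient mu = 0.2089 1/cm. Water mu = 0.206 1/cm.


HU = ((mu_tissue - mu_water) / mu_water) * 1000
HU = ((0.2089 - 0.206) / 0.206) * 1000
HU = 14.08


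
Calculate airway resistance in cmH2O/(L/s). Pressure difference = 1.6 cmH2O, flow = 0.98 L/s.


R = dP / flow
R = 1.6 / 0.98
R = 1.633 cmH2O/(L/s)


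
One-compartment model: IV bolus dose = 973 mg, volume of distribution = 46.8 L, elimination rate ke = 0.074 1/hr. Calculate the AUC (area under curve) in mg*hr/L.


C0 = Dose/Vd = 973/46.8 = 20.7906 mg/L
AUC = C0/ke = 20.7906/0.074
AUC = 281 mg*hr/L


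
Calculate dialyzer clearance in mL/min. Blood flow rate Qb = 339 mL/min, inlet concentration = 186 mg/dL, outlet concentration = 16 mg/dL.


K = Qb * (Cb_in - Cb_out) / Cb_in
K = 339 * (186 - 16) / 186
K = 309.8 mL/min


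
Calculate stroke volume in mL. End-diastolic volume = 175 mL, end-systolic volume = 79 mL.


SV = EDV - ESV
SV = 175 - 79
SV = 96 mL


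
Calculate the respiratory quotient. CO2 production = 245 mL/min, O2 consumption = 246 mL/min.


RQ = VCO2 / VO2
RQ = 245 / 246
RQ = 0.9959


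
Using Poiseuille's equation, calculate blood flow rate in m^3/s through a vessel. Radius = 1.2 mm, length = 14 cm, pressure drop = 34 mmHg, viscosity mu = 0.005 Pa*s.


Q = pi*r^4*dP / (8*mu*L)
r = 0.0012 m, L = 0.14 m
dP = 34 mmHg = 4532.948 Pa
Q = 5.2731e-06 m^3/s


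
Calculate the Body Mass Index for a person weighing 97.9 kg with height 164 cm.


BMI = weight / height^2
height = 164 cm = 1.64 m
BMI = 97.9 / 1.64^2
BMI = 36.4 kg/m^2


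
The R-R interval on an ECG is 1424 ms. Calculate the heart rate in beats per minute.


HR = 60 / RR_interval(s)
RR = 1424 ms = 1.424 s
HR = 60 / 1.424 = 42.13 bpm


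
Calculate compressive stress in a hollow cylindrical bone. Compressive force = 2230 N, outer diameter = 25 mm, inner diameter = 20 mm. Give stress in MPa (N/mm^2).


A = pi*(r_o^2 - r_i^2)
r_o = 12.5 mm, r_i = 10 mm
A = 176.715 mm^2
sigma = F/A = 2230 / 176.715
sigma = 12.62 MPa


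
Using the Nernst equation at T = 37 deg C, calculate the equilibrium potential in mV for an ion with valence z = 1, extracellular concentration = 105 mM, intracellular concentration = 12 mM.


E = (RT/(zF)) * ln(C_out/C_in)
T = 37 + 273.15 = 310.15 K
E = (8.314 * 310.15 / (1 * 96485)) * ln(105/12)
E = 57.97 mV


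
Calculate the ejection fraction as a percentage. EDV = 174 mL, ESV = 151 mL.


SV = EDV - ESV = 174 - 151 = 23 mL
EF = SV/EDV * 100 = 23/174 * 100
EF = 13.22%


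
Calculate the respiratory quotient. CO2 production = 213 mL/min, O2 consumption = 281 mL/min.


RQ = VCO2 / VO2
RQ = 213 / 281
RQ = 0.758


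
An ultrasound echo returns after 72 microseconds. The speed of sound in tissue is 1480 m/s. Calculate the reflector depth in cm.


depth = c * t / 2
t = 72 us = 7.2000e-05 s
depth = 1480 * 7.2000e-05 / 2
depth = 0.05328 m = 5.328 cm


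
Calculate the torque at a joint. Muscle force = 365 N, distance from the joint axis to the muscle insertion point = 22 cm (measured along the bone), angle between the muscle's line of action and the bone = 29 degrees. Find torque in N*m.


Torque = F * d * sin(theta)   (moment arm = d*sin(theta))
d = 22 cm = 0.22 m
Torque = 365 * 0.22 * sin(29)
Torque = 38.93 N*m


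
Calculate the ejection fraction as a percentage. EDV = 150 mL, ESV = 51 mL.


SV = EDV - ESV = 150 - 51 = 99 mL
EF = SV/EDV * 100 = 99/150 * 100
EF = 66%


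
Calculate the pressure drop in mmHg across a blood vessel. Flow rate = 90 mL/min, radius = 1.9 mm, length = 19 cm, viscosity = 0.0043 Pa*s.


dP = 8*mu*L*Q / (pi*r^4)
Q = 90 mL/min = 1.5e-06 m^3/s
dP = 239.463 Pa = 239.463 / 133.322 mmHg = 1.796 mmHg


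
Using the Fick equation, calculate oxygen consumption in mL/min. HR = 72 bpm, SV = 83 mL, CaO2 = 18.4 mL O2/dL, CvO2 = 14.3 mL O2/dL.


CO = HR*SV = 72*83/1000 = 5.976 L/min
a-v O2 diff = 18.4 - 14.3 = 4.1 mL/dL
VO2 = CO * (CaO2-CvO2) * 10 dL/L
VO2 = 5.976 * 4.1 * 10
VO2 = 245 mL/min
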